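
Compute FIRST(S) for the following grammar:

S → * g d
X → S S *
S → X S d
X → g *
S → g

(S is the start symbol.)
FIRST sets of the other non-terminals involved (by the same procedure, iterated to a fixed point):
  FIRST(X) = { '*', 'g' }

From S → * g d:
  - '*' is a terminal: add '*' and stop
From S → X S d:
  - X is a non-terminal: add FIRST(X) \ {ε} = { '*', 'g' }
    X is not nullable, so stop
From S → g:
  - g is a terminal: add 'g' and stop

Collecting: FIRST(S) = { '*', 'g' }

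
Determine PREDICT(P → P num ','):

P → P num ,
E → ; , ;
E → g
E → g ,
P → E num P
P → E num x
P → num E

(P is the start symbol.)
{ ';', 'g', 'num' }

PREDICT(P → P num ',') = (FIRST(RHS) \ {ε}) ∪ (FOLLOW(P) if ε ∈ FIRST(RHS), i.e. RHS ⇒* ε)
FIRST(P) = { ';', 'g', 'num' }
FIRST(P num ',') = { ';', 'g', 'num' }
ε ∉ FIRST(P num ','), so FOLLOW(P) is not added.
PREDICT(P → P num ',') = { ';', 'g', 'num' }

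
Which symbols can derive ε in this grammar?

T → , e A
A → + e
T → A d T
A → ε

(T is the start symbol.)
ε-productions: A → ε
So A is immediately nullable.
No further non-terminal can be added: every production for the remaining non-terminals contains a terminal or a non-nullable non-terminal.
Nullable = { 'A' }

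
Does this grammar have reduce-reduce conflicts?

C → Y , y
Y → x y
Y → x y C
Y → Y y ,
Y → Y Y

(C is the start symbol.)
No reduce-reduce conflicts

Augment with C' → C and build the canonical LR(0) collection (I0 = CLOSURE({[C' → . C]}), then GOTO on every symbol after a dot until no new states appear). It has 11 states:
  I0: { [C → . Y , y], [C' → . C], [Y → . Y Y], [Y → . Y y ,], [Y → . x y C], [Y → . x y] }  — shift
  I1: { [C' → C .] }  — accept
  I2: { [C → Y . , y], [Y → . Y Y], [Y → . Y y ,], [Y → . x y C], [Y → . x y], [Y → Y . Y], [Y → Y . y ,] }  — shift
  I3: { [Y → x . y C], [Y → x . y] }  — shift
  I4: { [C → . Y , y], [Y → . Y Y], [Y → . Y y ,], [Y → . x y C], [Y → . x y], [Y → x y . C], [Y → x y .] }  — shift, reduce
  I5: { [Y → x y C .] }  — reduce
  I6: { [C → Y , . y] }  — shift
  I7: { [Y → . Y Y], [Y → . Y y ,], [Y → . x y C], [Y → . x y], [Y → Y . Y], [Y → Y . y ,], [Y → Y Y .] }  — shift, reduce
  I8: { [Y → Y y . ,] }  — shift
  I9: { [Y → Y y , .] }  — reduce
  I10: { [C → Y , y .] }  — reduce

No state contains more than one complete item.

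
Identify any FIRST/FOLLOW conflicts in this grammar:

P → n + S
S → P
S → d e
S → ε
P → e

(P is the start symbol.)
Nullable non-terminals: S.
FIRST sets used below: FIRST(P) = { 'e', 'n' }

S: nullable alternative(s) S → ε; FOLLOW(S) = { $ }
  S → P: FIRST \ {ε} = { 'e', 'n' } — disjoint from FOLLOW(S)
  S → d e: FIRST \ {ε} = { 'd' } — disjoint from FOLLOW(S)
  S → ε: FIRST \ {ε} = { } — this is the only nullable alternative, skip

P has no nullable alternative, so no FIRST/FOLLOW check is needed there.

No FIRST/FOLLOW conflicts found.

Answer: No FIRST/FOLLOW conflicts.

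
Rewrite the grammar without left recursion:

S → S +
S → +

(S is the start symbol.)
S → + S'
S' → + S'
S' → ε

S is directly left-recursive. The standard transformation for
  A → A α₁ | ... | A α_m | β₁ | ... | β_n
is
  A  → β₁ A' | ... | β_n A'
  A' → α₁ A' | ... | α_m A' | ε

S → + becomes S → + S'
S → S + becomes S' → + S'
Add S' → ε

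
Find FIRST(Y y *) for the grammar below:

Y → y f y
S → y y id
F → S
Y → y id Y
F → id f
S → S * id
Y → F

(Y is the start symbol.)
FIRST sets of the non-terminals involved (from the grammar, by fixed-point iteration):
  FIRST(Y) = { 'id', 'y' }

To compute FIRST(Y y *), process the symbols left to right:
Symbol Y is a non-terminal. Add FIRST(Y) \ {ε} = { 'id', 'y' }
Y is not nullable (ε ∉ FIRST(Y)), so stop here.
FIRST(Y y *) = { 'id', 'y' }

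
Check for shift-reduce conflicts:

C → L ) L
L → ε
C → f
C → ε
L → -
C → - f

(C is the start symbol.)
Augment with C' → C and build the canonical LR(0) collection (I0 = CLOSURE({[C' → . C]}), then GOTO on every symbol after a dot until no new states appear). It has 9 states:
  I0: { [C → . - f], [C → . L ) L], [C → . f], [C → .], [C' → . C], [L → . -], [L → .] }  — shift, 2 reduces
  I1: { [C → - . f], [L → - .] }  — shift, reduce
  I2: { [C' → C .] }  — accept
  I3: { [C → L . ) L] }  — shift
  I4: { [C → f .] }  — reduce
  I5: { [C → L ) . L], [L → . -], [L → .] }  — shift, reduce
  I6: { [L → - .] }  — reduce
  I7: { [C → L ) L .] }  — reduce
  I8: { [C → - f .] }  — reduce

I0 contains reduce items [C → .], [L → .] and shift items [C → . - f], [C → . f], [L → . -] — shift-reduce conflict.
I1 contains reduce item [L → - .] and shift item [C → - . f] — shift-reduce conflict.
I5 contains reduce item [L → .] and shift item [L → . -] — shift-reduce conflict.

Answer: Yes — I0: [C → .] vs [C → . - f]; I1: [L → - .] vs [C → - . f]; I5: [L → .] vs [L → . -]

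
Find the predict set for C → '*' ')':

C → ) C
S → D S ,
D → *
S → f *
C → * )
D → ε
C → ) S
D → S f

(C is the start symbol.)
{ '*' }

PREDICT(C → '*' ')') = (FIRST(RHS) \ {ε}) ∪ (FOLLOW(C) if ε ∈ FIRST(RHS), i.e. RHS ⇒* ε)
FIRST('*' ')') = { '*' }
ε ∉ FIRST('*' ')'), so FOLLOW(C) is not added.
PREDICT(C → '*' ')') = { '*' }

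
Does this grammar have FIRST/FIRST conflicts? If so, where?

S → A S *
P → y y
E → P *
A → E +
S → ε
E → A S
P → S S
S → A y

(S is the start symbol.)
Yes. S → A S '*' / S → A y on { '*', 'y' }; P → y y / P → S S on { 'y' }; E → P '*' / E → A S on { '*', 'y' }

FIRST sets of the non-terminals at (or reachable through a nullable prefix from) the front of some alternative:
  FIRST(A) = { '*', 'y' }
  FIRST(S) = { '*', 'y', ε }
  FIRST(P) = { '*', 'y', ε }

Productions for S:
  S → A S *: FIRST = { '*', 'y' }
  S → ε: FIRST = { ε }
  S → A y: FIRST = { '*', 'y' }
Productions for P:
  P → y y: FIRST = { 'y' }
  P → S S: FIRST = { '*', 'y', ε }
Productions for E:
  E → P *: FIRST = { '*', 'y' }
  E → A S: FIRST = { '*', 'y' }
A has only one production, so no FIRST/FIRST conflict is possible there.

Conflict for S: S → A S * and S → A y
  Overlap: { '*', 'y' }
Conflict for P: P → y y and P → S S
  Overlap: { 'y' }
Conflict for E: E → P * and E → A S
  Overlap: { '*', 'y' }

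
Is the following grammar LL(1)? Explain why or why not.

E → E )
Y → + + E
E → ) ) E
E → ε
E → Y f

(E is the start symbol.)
Relevant sets:
  FIRST(E) = { ')', '+', ε }
  FIRST(Y) = { '+' }
  FOLLOW(E) = { $, ')', 'f' }

For E:
  PREDICT(E → E ')') = { ')', '+' }
  PREDICT(E → ')' ')' E) = { ')' }
  PREDICT(E → ε) = { $, ')', 'f' }
  PREDICT(E → Y f) = { '+' }
Y has a single production, so nothing to check there.

Conflict found: Predict set conflict for E: { ')' }
The grammar is NOT LL(1).

Answer: No. Predict set conflict for E: { ')' }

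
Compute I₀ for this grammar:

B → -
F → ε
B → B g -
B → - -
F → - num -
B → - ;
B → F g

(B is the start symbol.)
{ [B → . - -], [B → . - ;], [B → . -], [B → . B g -], [B → . F g], [B' → . B], [F → . - num -], [F → .] }

First, augment the grammar with B' → B
I₀ = CLOSURE({ [B' → . B] }):
  [B' → . B] has the dot before B: add [B → . -], [B → . B g -], [B → . - -], [B → . - ;], [B → . F g]
  [B → . F g] has the dot before F: add [F → .], [F → . - num -]
No further items can be added.

I₀ = { [B → . - -], [B → . - ;], [B → . -], [B → . B g -], [B → . F g], [B' → . B], [F → . - num -], [F → .] }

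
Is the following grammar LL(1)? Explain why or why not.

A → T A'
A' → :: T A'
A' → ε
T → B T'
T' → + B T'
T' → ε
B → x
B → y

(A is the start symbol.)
Relevant sets:
  FOLLOW(A') = { $ }
  FOLLOW(T') = { $, '::' }

For A':
  PREDICT(A' → :: T A') = { '::' }
  PREDICT(A' → ε) = { $ }
For T':
  PREDICT(T' → '+' B T') = { '+' }
  PREDICT(T' → ε) = { $, '::' }
For B:
  PREDICT(B → x) = { 'x' }
  PREDICT(B → y) = { 'y' }
A, T have a single production, so nothing to check there.

All predict sets are disjoint. The grammar IS LL(1).

Answer: Yes, the grammar is LL(1).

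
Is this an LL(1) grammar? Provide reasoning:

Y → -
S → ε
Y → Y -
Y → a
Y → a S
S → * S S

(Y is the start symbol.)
No. Predict set conflict for Y: { '-' }

Relevant sets:
  FIRST(Y) = { '-', 'a' }
  FOLLOW(S) = { $, '*', '-' }

For Y:
  PREDICT(Y → '-') = { '-' }
  PREDICT(Y → Y '-') = { '-', 'a' }
  PREDICT(Y → a) = { 'a' }
  PREDICT(Y → a S) = { 'a' }
For S:
  PREDICT(S → ε) = { $, '*', '-' }
  PREDICT(S → '*' S S) = { '*' }

Conflict found: Predict set conflict for Y: { '-' }
The grammar is NOT LL(1).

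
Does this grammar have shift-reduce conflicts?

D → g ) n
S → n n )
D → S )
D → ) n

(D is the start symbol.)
A shift-reduce conflict occurs when an LR(0) state has both:
  - a complete (reduce) item [A → α .] (dot at the end), and
  - a shift item [B → β . c γ] (dot before a terminal).

Augment with D' → D and build the canonical LR(0) collection (I0 = CLOSURE({[D' → . D]}), then GOTO on every symbol after a dot until no new states appear). It has 12 states:
  I0: { [D → . ) n], [D → . S )], [D → . g ) n], [D' → . D], [S → . n n )] }  — shift
  I1: { [D → ) . n] }  — shift
  I2: { [D' → D .] }  — accept
  I3: { [D → S . )] }  — shift
  I4: { [D → g . ) n] }  — shift
  I5: { [S → n . n )] }  — shift
  I6: { [S → n n . )] }  — shift
  I7: { [S → n n ) .] }  — reduce
  I8: { [D → g ) . n] }  — shift
  I9: { [D → g ) n .] }  — reduce
  I10: { [D → S ) .] }  — reduce
  I11: { [D → ) n .] }  — reduce

No state contains both a complete item and a shift item.

Answer: No shift-reduce conflicts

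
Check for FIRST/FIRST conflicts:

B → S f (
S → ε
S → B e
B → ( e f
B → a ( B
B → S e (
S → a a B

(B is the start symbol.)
Yes. B → S f '(' / B → '(' e f on { '(' }; B → S f '(' / B → a '(' B on { 'a' }; B → S f '(' / B → S e '(' on { '(', 'a', 'e', 'f' }; B → '(' e f / B → S e '(' on { '(' }; B → a '(' B / B → S e '(' on { 'a' }; S → B e / S → a a B on { 'a' }

FIRST sets of the non-terminals at (or reachable through a nullable prefix from) the front of some alternative:
  FIRST(S) = { '(', 'a', 'e', 'f', ε }
  FIRST(B) = { '(', 'a', 'e', 'f' }

Productions for B:
  B → S f (: FIRST = { '(', 'a', 'e', 'f' }
  B → ( e f: FIRST = { '(' }
  B → a ( B: FIRST = { 'a' }
  B → S e (: FIRST = { '(', 'a', 'e', 'f' }
Productions for S:
  S → ε: FIRST = { ε }
  S → B e: FIRST = { '(', 'a', 'e', 'f' }
  S → a a B: FIRST = { 'a' }

Conflict for B: B → S f ( and B → ( e f
  Overlap: { '(' }
Conflict for B: B → S f ( and B → a ( B
  Overlap: { 'a' }
Conflict for B: B → S f ( and B → S e (
  Overlap: { '(', 'a', 'e', 'f' }
Conflict for B: B → ( e f and B → S e (
  Overlap: { '(' }
Conflict for B: B → a ( B and B → S e (
  Overlap: { 'a' }
Conflict for S: S → B e and S → a a B
  Overlap: { 'a' }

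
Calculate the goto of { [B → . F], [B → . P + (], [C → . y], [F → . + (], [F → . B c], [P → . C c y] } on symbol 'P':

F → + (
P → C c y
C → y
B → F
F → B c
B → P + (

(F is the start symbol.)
GOTO(I, 'P') = CLOSURE({ [A → αX.β] : [A → α.Xβ] ∈ I, X = 'P' })

Items with dot before 'P', with the dot advanced:
  [B → . P + (] → [B → P . + (]
Closure adds nothing (no advanced item has the dot before a non-terminal).

GOTO = { [B → P . + (] }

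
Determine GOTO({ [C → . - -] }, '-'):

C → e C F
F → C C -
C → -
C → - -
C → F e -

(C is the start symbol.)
GOTO(I, '-') = CLOSURE({ [A → αX.β] : [A → α.Xβ] ∈ I, X = '-' })

Items with dot before '-', with the dot advanced:
  [C → . - -] → [C → - . -]
Closure adds nothing (no advanced item has the dot before a non-terminal).

GOTO = { [C → - . -] }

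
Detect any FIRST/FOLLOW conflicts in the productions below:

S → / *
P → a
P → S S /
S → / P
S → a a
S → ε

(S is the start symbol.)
A FIRST/FOLLOW conflict occurs when a non-terminal N has a nullable alternative N → β (β ⇒* ε) and another alternative N → α with FIRST(α) ∩ FOLLOW(N) ≠ ∅: on such a lookahead the parser cannot decide between expanding α and letting N vanish via β.

Nullable non-terminals: S.

S: nullable alternative(s) S → ε; FOLLOW(S) = { $, '/', 'a' }
  S → / *: FIRST \ {ε} = { '/' } — overlaps FOLLOW(S) on { '/' }: CONFLICT
  S → / P: FIRST \ {ε} = { '/' } — overlaps FOLLOW(S) on { '/' }: CONFLICT
  S → a a: FIRST \ {ε} = { 'a' } — overlaps FOLLOW(S) on { 'a' }: CONFLICT
  S → ε: FIRST \ {ε} = { } — this is the only nullable alternative, skip

P has no nullable alternative, so no FIRST/FOLLOW check is needed there.

So the grammar has 3 FIRST/FOLLOW conflicts (marked CONFLICT above).

Answer: Yes. S → '/' '*' with FOLLOW(S) on { '/' }; S → '/' P with FOLLOW(S) on { '/' }; S → a a with FOLLOW(S) on { 'a' }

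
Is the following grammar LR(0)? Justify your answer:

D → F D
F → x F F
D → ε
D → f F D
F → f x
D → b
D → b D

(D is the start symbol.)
No. Shift-reduce conflict between [D → .] and [D → . b]

Augment with D' → D and build the canonical LR(0) collection (I0 = CLOSURE({[D' → . D]}), then GOTO on every symbol after a dot until no new states appear). It has 15 states:
  I0: { [D → . F D], [D → . b D], [D → . b], [D → . f F D], [D → .], [D' → . D], [F → . f x], [F → . x F F] }  — shift, reduce
  I1: { [D' → D .] }  — accept
  I2: { [D → . F D], [D → . b D], [D → . b], [D → . f F D], [D → .], [D → F . D], [F → . f x], [F → . x F F] }  — shift, reduce
  I3: { [D → . F D], [D → . b D], [D → . b], [D → . f F D], [D → .], [D → b . D], [D → b .], [F → . f x], [F → . x F F] }  — shift, 2 reduces
  I4: { [D → f . F D], [F → . f x], [F → . x F F], [F → f . x] }  — shift
  I5: { [F → . f x], [F → . x F F], [F → x . F F] }  — shift
  I6: { [F → . f x], [F → . x F F], [F → x F . F] }  — shift
  I7: { [F → f . x] }  — shift
  I8: { [F → f x .] }  — reduce
  I9: { [F → x F F .] }  — reduce
  I10: { [D → . F D], [D → . b D], [D → . b], [D → . f F D], [D → .], [D → f F . D], [F → . f x], [F → . x F F] }  — shift, reduce
  I11: { [F → . f x], [F → . x F F], [F → f x .], [F → x . F F] }  — shift, reduce
  I12: { [D → f F D .] }  — reduce
  I13: { [D → b D .] }  — reduce
  I14: { [D → F D .] }  — reduce

Conflict in state I0:
  Shift-reduce conflict between [D → .] and [D → . b]
So the grammar is NOT LR(0).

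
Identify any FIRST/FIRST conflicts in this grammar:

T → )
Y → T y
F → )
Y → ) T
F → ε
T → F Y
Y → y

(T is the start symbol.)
A FIRST/FIRST conflict occurs when two productions N → α and N → β for the same non-terminal have FIRST(α) ∩ FIRST(β) ≠ ∅ (with ε ∈ FIRST of a nullable right-hand side, so two nullable alternatives also conflict).

FIRST sets of the non-terminals at (or reachable through a nullable prefix from) the front of some alternative:
  FIRST(F) = { ')', ε }
  FIRST(Y) = { ')', 'y' }
  FIRST(T) = { ')', 'y' }

Productions for T:
  T → ): FIRST = { ')' }
  T → F Y: FIRST = { ')', 'y' }
Productions for Y:
  Y → T y: FIRST = { ')', 'y' }
  Y → ) T: FIRST = { ')' }
  Y → y: FIRST = { 'y' }
Productions for F:
  F → ): FIRST = { ')' }
  F → ε: FIRST = { ε }

Conflict for T: T → ) and T → F Y
  Overlap: { ')' }
Conflict for Y: Y → T y and Y → ) T
  Overlap: { ')' }
Conflict for Y: Y → T y and Y → y
  Overlap: { 'y' }

Answer: Yes. T → ')' / T → F Y on { ')' }; Y → T y / Y → ')' T on { ')' }; Y → T y / Y → y on { 'y' }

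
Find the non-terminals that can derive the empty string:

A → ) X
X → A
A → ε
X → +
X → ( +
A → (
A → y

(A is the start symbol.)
{ 'A', 'X' }

ε-productions: A → ε
So A is immediately nullable.
X → A: every symbol on the right is nullable, so X is nullable too.
Every non-terminal is now nullable.
Nullable = { 'A', 'X' }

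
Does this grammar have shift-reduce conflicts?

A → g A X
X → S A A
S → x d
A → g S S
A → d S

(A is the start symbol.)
No shift-reduce conflicts

A shift-reduce conflict occurs when an LR(0) state has both:
  - a complete (reduce) item [A → α .] (dot at the end), and
  - a shift item [B → β . c γ] (dot before a terminal).

Augment with A' → A and build the canonical LR(0) collection (I0 = CLOSURE({[A' → . A]}), then GOTO on every symbol after a dot until no new states appear). It has 14 states:
  I0: { [A → . d S], [A → . g A X], [A → . g S S], [A' → . A] }  — shift
  I1: { [A' → A .] }  — accept
  I2: { [A → d . S], [S → . x d] }  — shift
  I3: { [A → . d S], [A → . g A X], [A → . g S S], [A → g . A X], [A → g . S S], [S → . x d] }  — shift
  I4: { [A → g A . X], [S → . x d], [X → . S A A] }  — shift
  I5: { [A → g S . S], [S → . x d] }  — shift
  I6: { [S → x . d] }  — shift
  I7: { [S → x d .] }  — reduce
  I8: { [A → g S S .] }  — reduce
  I9: { [A → . d S], [A → . g A X], [A → . g S S], [X → S . A A] }  — shift
  I10: { [A → g A X .] }  — reduce
  I11: { [A → . d S], [A → . g A X], [A → . g S S], [X → S A . A] }  — shift
  I12: { [X → S A A .] }  — reduce
  I13: { [A → d S .] }  — reduce

No state contains both a complete item and a shift item.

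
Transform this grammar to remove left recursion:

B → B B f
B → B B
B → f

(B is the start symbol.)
B → f B'
B' → B f B'
B' → B B'
B' → ε

B is directly left-recursive. The standard transformation for
  A → A α₁ | ... | A α_m | β₁ | ... | β_n
is
  A  → β₁ A' | ... | β_n A'
  A' → α₁ A' | ... | α_m A' | ε

B → f becomes B → f B'
B → B B f becomes B' → B f B'
B → B B becomes B' → B B'
Add B' → ε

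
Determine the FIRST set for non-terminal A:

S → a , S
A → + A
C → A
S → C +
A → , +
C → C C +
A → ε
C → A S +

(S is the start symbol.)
{ '+', ',', ε }

From A → + A:
  - '+' is a terminal: add '+' and stop
From A → , +:
  - ',' is a terminal: add ',' and stop
From A → ε:
  - ε-production, so ε ∈ FIRST(A)

Collecting: FIRST(A) = { '+', ',', ε }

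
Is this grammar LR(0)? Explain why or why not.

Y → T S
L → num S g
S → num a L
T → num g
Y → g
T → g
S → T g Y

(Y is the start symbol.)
No. Reduce-reduce conflict: [T → g .] and [Y → g .]

A grammar is LR(0) if no state in the canonical LR(0) collection has:
  - both a shift item (dot before a terminal) and a complete item (shift-reduce conflict), or
  - two or more complete items (reduce-reduce conflict; the accept item [Y' → Y .] counts as a complete item here).

Augment with Y' → Y and build the canonical LR(0) collection (I0 = CLOSURE({[Y' → . Y]}), then GOTO on every symbol after a dot until no new states appear). It has 17 states:
  I0: { [T → . g], [T → . num g], [Y → . T S], [Y → . g], [Y' → . Y] }  — shift
  I1: { [S → . T g Y], [S → . num a L], [T → . g], [T → . num g], [Y → T . S] }  — shift
  I2: { [Y' → Y .] }  — accept
  I3: { [T → g .], [Y → g .] }  — 2 reduces
  I4: { [T → num . g] }  — shift
  I5: { [T → num g .] }  — reduce
  I6: { [Y → T S .] }  — reduce
  I7: { [S → T . g Y] }  — shift
  I8: { [T → g .] }  — reduce
  I9: { [S → num . a L], [T → num . g] }  — shift
  I10: { [L → . num S g], [S → num a . L] }  — shift
  I11: { [S → num a L .] }  — reduce
  I12: { [L → num . S g], [S → . T g Y], [S → . num a L], [T → . g], [T → . num g] }  — shift
  I13: { [L → num S . g] }  — shift
  I14: { [L → num S g .] }  — reduce
  I15: { [S → T g . Y], [T → . g], [T → . num g], [Y → . T S], [Y → . g] }  — shift
  I16: { [S → T g Y .] }  — reduce

Conflict in state I3:
  Reduce-reduce conflict: [T → g .] and [Y → g .]
So the grammar is NOT LR(0).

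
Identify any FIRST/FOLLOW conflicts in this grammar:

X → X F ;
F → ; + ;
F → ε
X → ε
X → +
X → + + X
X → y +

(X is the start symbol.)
A FIRST/FOLLOW conflict occurs when a non-terminal N has a nullable alternative N → β (β ⇒* ε) and another alternative N → α with FIRST(α) ∩ FOLLOW(N) ≠ ∅: on such a lookahead the parser cannot decide between expanding α and letting N vanish via β.

Nullable non-terminals: F, X.
FIRST sets used below: FIRST(X) = { '+', ';', 'y', ε }, FIRST(F) = { ';', ε }

F: nullable alternative(s) F → ε; FOLLOW(F) = { ';' }
  F → ; + ;: FIRST \ {ε} = { ';' } — overlaps FOLLOW(F) on { ';' }: CONFLICT
  F → ε: FIRST \ {ε} = { } — this is the only nullable alternative, skip

X: nullable alternative(s) X → ε; FOLLOW(X) = { $, ';' }
  X → X F ;: FIRST \ {ε} = { '+', ';', 'y' } — overlaps FOLLOW(X) on { ';' }: CONFLICT
  X → ε: FIRST \ {ε} = { } — this is the only nullable alternative, skip
  X → +: FIRST \ {ε} = { '+' } — disjoint from FOLLOW(X)
  X → + + X: FIRST \ {ε} = { '+' } — disjoint from FOLLOW(X)
  X → y +: FIRST \ {ε} = { 'y' } — disjoint from FOLLOW(X)

So the grammar has 2 FIRST/FOLLOW conflicts (marked CONFLICT above).

Answer: Yes. X → X F ';' with FOLLOW(X) on { ';' }; F → ';' '+' ';' with FOLLOW(F) on { ';' }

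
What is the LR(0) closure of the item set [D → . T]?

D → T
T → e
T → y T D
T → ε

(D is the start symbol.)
Start with: [D → . T]
  [D → . T] has the dot before T: add [T → . e], [T → . y T D], [T → .]
No further items can be added.

CLOSURE = { [D → . T], [T → . e], [T → . y T D], [T → .] }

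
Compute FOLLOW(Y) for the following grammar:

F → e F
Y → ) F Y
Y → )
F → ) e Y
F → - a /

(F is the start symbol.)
To compute FOLLOW(Y), find every occurrence of Y on a right-hand side N → α Y β: add FIRST(β) \ {ε}, and if β is empty or nullable also add FOLLOW(N). Iterate to a fixed point.

In Y → ) F Y: Y is at the end; this adds FOLLOW(Y) to itself — nothing new
In F → ) e Y: Y is at the end, add FOLLOW(F)

The FOLLOW sets referred to above (computed the same way, to a fixed point):
  FOLLOW(F) = { $, ')' }

Taking the union: FOLLOW(Y) = { $, ')' }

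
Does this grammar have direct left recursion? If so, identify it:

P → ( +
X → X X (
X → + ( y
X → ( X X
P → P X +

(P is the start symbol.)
Direct left recursion occurs when N → N α for some non-terminal N (the right-hand side begins with the left-hand side itself).

P → ( +: starts with '('
X → X X (: LEFT RECURSIVE (starts with X)
X → + ( y: starts with '+'
X → ( X X: starts with '('
P → P X +: LEFT RECURSIVE (starts with P)

The grammar has direct left recursion on: X, P.

Answer: Yes, X, P are left-recursive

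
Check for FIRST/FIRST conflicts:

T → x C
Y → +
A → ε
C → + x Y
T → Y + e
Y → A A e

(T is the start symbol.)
FIRST sets of the non-terminals at (or reachable through a nullable prefix from) the front of some alternative:
  FIRST(Y) = { '+', 'e' }
  FIRST(A) = { ε }

Productions for T:
  T → x C: FIRST = { 'x' }
  T → Y + e: FIRST = { '+', 'e' }
Productions for Y:
  Y → +: FIRST = { '+' }
  Y → A A e: FIRST = { 'e' }
A, C have only one production, so no FIRST/FIRST conflict is possible there.

All alternatives of each non-terminal have pairwise disjoint FIRST sets.

Answer: No FIRST/FIRST conflicts.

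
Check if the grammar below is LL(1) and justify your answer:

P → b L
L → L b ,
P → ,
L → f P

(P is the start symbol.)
Relevant sets:
  FIRST(L) = { 'f' }

For P:
  PREDICT(P → b L) = { 'b' }
  PREDICT(P → ',') = { ',' }
For L:
  PREDICT(L → L b ',') = { 'f' }
  PREDICT(L → f P) = { 'f' }

Conflict found: Predict set conflict for L: { 'f' }
The grammar is NOT LL(1).

Answer: No. Predict set conflict for L: { 'f' }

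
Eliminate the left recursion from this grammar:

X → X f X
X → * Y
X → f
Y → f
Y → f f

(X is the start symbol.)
X → * Y X'
X → f X'
X' → f X X'
X' → ε
Y → f
Y → f f

X is directly left-recursive. The standard transformation for
  A → A α₁ | ... | A α_m | β₁ | ... | β_n
is
  A  → β₁ A' | ... | β_n A'
  A' → α₁ A' | ... | α_m A' | ε

X → * Y becomes X → * Y X'
X → f becomes X → f X'
X → X f X becomes X' → f X X'
Add X' → ε

Productions for other non-terminals are unchanged:
  Y → f
  Y → f f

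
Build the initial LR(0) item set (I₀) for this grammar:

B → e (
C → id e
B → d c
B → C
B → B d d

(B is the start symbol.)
First, augment the grammar with B' → B
I₀ = CLOSURE({ [B' → . B] }):
  [B' → . B] has the dot before B: add [B → . e (], [B → . d c], [B → . C], [B → . B d d]
  [B → . C] has the dot before C: add [C → . id e]
No further items can be added.

I₀ = { [B → . B d d], [B → . C], [B → . d c], [B → . e (], [B' → . B], [C → . id e] }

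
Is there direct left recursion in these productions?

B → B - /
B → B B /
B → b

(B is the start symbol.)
Yes, B is left-recursive

Direct left recursion occurs when N → N α for some non-terminal N (the right-hand side begins with the left-hand side itself).

B → B - /: LEFT RECURSIVE (starts with B)
B → B B /: LEFT RECURSIVE (starts with B)
B → b: starts with b

The grammar has direct left recursion on: B.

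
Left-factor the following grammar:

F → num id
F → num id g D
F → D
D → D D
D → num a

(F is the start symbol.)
Left-factoring transforms A → αβ₁ | αβ₂ into A → αA' and A' → β₁ | β₂
(α is the longest common prefix among the alternatives). Repeat until
no nonterminal has two alternatives with a common prefix.

Round 1: F has alternatives sharing prefix 'num id'. Introduce F': F → num id F'
  Add: F' → ε
  Add: F' → g D

No remaining common prefixes — done.

Resulting grammar:
F → num id F'
F' → ε
F' → g D
F → D
D → D D
D → num a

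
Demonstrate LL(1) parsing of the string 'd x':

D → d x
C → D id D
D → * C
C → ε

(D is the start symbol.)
Stack is shown with the top on the left.

Stack  Input  Action
--------------------
D $    d x $  output D → d x
d x $  d x $  match 'd'
x $    x $    match 'x'
$      $      accept

The string is accepted.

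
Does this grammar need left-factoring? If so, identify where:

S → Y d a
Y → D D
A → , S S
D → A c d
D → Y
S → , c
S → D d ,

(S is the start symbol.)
Left-factoring is needed when two productions for the same non-terminal
share a common prefix on the right-hand side.

Productions for S:
  S → Y d a
  S → , c
  S → D d ,
Productions for D:
  D → A c d
  D → Y

No common prefixes found.

Answer: No, left-factoring is not needed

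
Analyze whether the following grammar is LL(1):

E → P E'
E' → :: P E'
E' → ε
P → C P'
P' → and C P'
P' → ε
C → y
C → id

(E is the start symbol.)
Relevant sets:
  FOLLOW(E') = { $ }
  FOLLOW(P') = { $, '::' }

For E':
  PREDICT(E' → :: P E') = { '::' }
  PREDICT(E' → ε) = { $ }
For P':
  PREDICT(P' → and C P') = { 'and' }
  PREDICT(P' → ε) = { $, '::' }
For C:
  PREDICT(C → y) = { 'y' }
  PREDICT(C → id) = { 'id' }
E, P have a single production, so nothing to check there.

All predict sets are disjoint. The grammar IS LL(1).

Answer: Yes, the grammar is LL(1).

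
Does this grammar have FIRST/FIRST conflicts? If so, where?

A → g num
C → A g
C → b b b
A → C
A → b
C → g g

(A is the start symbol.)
Yes. A → g num / A → C on { 'g' }; A → C / A → b on { 'b' }; C → A g / C → b b b on { 'b' }; C → A g / C → g g on { 'g' }

FIRST sets of the non-terminals at (or reachable through a nullable prefix from) the front of some alternative:
  FIRST(C) = { 'b', 'g' }
  FIRST(A) = { 'b', 'g' }

Productions for A:
  A → g num: FIRST = { 'g' }
  A → C: FIRST = { 'b', 'g' }
  A → b: FIRST = { 'b' }
Productions for C:
  C → A g: FIRST = { 'b', 'g' }
  C → b b b: FIRST = { 'b' }
  C → g g: FIRST = { 'g' }

Conflict for A: A → g num and A → C
  Overlap: { 'g' }
Conflict for A: A → C and A → b
  Overlap: { 'b' }
Conflict for C: C → A g and C → b b b
  Overlap: { 'b' }
Conflict for C: C → A g and C → g g
  Overlap: { 'g' }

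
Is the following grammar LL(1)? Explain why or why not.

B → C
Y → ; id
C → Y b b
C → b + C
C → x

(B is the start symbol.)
Relevant sets:
  FIRST(Y) = { ';' }

For C:
  PREDICT(C → Y b b) = { ';' }
  PREDICT(C → b '+' C) = { 'b' }
  PREDICT(C → x) = { 'x' }
B, Y have a single production, so nothing to check there.

All predict sets are disjoint. The grammar IS LL(1).

Answer: Yes, the grammar is LL(1).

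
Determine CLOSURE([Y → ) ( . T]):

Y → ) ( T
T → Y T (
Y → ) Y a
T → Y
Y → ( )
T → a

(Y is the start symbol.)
Start with: [Y → ) ( . T]
  [Y → ) ( . T] has the dot before T: add [T → . Y T (], [T → . Y], [T → . a]
  [T → . Y T (] has the dot before Y: add [Y → . ) ( T], [Y → . ) Y a], [Y → . ( )]
No further items can be added.

CLOSURE = { [T → . Y T (], [T → . Y], [T → . a], [Y → ) ( . T], [Y → . ( )], [Y → . ) ( T], [Y → . ) Y a] }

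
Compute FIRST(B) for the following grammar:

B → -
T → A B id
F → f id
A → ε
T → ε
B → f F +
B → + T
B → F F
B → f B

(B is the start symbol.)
{ '+', '-', 'f' }

FIRST sets of the other non-terminals involved (by the same procedure, iterated to a fixed point):
  FIRST(F) = { 'f' }

From B → -:
  - '-' is a terminal: add '-' and stop
From B → f F +:
  - f is a terminal: add 'f' and stop
From B → + T:
  - '+' is a terminal: add '+' and stop
From B → F F:
  - F is a non-terminal: add FIRST(F) \ {ε} = { 'f' }
    F is not nullable, so stop
From B → f B:
  - f is a terminal: add 'f' and stop

Collecting: FIRST(B) = { '+', '-', 'f' }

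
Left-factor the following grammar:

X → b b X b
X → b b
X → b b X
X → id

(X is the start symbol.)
Left-factoring transforms A → αβ₁ | αβ₂ into A → αA' and A' → β₁ | β₂
(α is the longest common prefix among the alternatives). Repeat until
no nonterminal has two alternatives with a common prefix.

Round 1: X has alternatives sharing prefix 'b b'. Introduce X': X → b b X'
  Add: X' → X b
  Add: X' → ε
  Add: X' → X

Round 2: X' has alternatives sharing prefix 'X'. Introduce X'': X' → X X''
  Add: X'' → b
  Add: X'' → ε

No remaining common prefixes — done.

Resulting grammar:
X → b b X'
X' → X X''
X'' → b
X'' → ε
X' → ε
X → id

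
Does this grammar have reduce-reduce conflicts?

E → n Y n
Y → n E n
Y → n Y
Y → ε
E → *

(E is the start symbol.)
No reduce-reduce conflicts

Augment with E' → E and build the canonical LR(0) collection (I0 = CLOSURE({[E' → . E]}), then GOTO on every symbol after a dot until no new states appear). It has 12 states:
  I0: { [E → . *], [E → . n Y n], [E' → . E] }  — shift
  I1: { [E → * .] }  — reduce
  I2: { [E' → E .] }  — accept
  I3: { [E → n . Y n], [Y → . n E n], [Y → . n Y], [Y → .] }  — shift, reduce
  I4: { [E → n Y . n] }  — shift
  I5: { [E → . *], [E → . n Y n], [Y → . n E n], [Y → . n Y], [Y → .], [Y → n . E n], [Y → n . Y] }  — shift, reduce
  I6: { [Y → n E . n] }  — shift
  I7: { [Y → n Y .] }  — reduce
  I8: { [E → . *], [E → . n Y n], [E → n . Y n], [Y → . n E n], [Y → . n Y], [Y → .], [Y → n . E n], [Y → n . Y] }  — shift, reduce
  I9: { [E → n Y . n], [Y → n Y .] }  — shift, reduce
  I10: { [E → n Y n .] }  — reduce
  I11: { [Y → n E n .] }  — reduce

No state contains more than one complete item.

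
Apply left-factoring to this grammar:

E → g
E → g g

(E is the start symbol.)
E → g E'
E' → ε
E' → g

Left-factoring transforms A → αβ₁ | αβ₂ into A → αA' and A' → β₁ | β₂
(α is the longest common prefix among the alternatives). Repeat until
no nonterminal has two alternatives with a common prefix.

Round 1: E has alternatives sharing prefix 'g'. Introduce E': E → g E'
  Add: E' → ε
  Add: E' → g

No remaining common prefixes — done.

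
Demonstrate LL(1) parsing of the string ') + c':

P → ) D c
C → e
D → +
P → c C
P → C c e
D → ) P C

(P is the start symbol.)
Stack is shown with the top on the left.

Stack    Input    Action
------------------------
P $      ) + c $  output P → ) D c
) D c $  ) + c $  match ')'
D c $    + c $    output D → +
+ c $    + c $    match '+'
c $      c $      match 'c'
$        $        accept

The string is accepted.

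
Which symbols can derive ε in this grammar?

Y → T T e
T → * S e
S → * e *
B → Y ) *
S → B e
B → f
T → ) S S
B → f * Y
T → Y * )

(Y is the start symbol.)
A non-terminal is nullable if it can derive ε (the empty string): either it has an ε-production, or it has a production whose right-hand side consists entirely of nullable non-terminals.

There are no ε-productions, so no non-terminal can derive ε.
No non-terminals are nullable.

Answer: None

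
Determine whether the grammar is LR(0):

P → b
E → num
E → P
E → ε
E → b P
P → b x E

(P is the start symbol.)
A grammar is LR(0) if no state in the canonical LR(0) collection has:
  - both a shift item (dot before a terminal) and a complete item (shift-reduce conflict), or
  - two or more complete items (reduce-reduce conflict; the accept item [P' → P .] counts as a complete item here).

Augment with P' → P and build the canonical LR(0) collection (I0 = CLOSURE({[P' → . P]}), then GOTO on every symbol after a dot until no new states appear). It has 9 states:
  I0: { [P → . b x E], [P → . b], [P' → . P] }  — shift
  I1: { [P' → P .] }  — accept
  I2: { [P → b . x E], [P → b .] }  — shift, reduce
  I3: { [E → . P], [E → . b P], [E → . num], [E → .], [P → . b x E], [P → . b], [P → b x . E] }  — shift, reduce
  I4: { [P → b x E .] }  — reduce
  I5: { [E → P .] }  — reduce
  I6: { [E → b . P], [P → . b x E], [P → . b], [P → b . x E], [P → b .] }  — shift, reduce
  I7: { [E → num .] }  — reduce
  I8: { [E → b P .] }  — reduce

Conflict in state I2:
  Shift-reduce conflict between [P → b .] and [P → b . x E]
So the grammar is NOT LR(0).

Answer: No. Shift-reduce conflict between [P → b .] and [P → b . x E]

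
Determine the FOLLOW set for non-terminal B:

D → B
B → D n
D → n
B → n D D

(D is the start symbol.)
{ $, 'n' }

To compute FOLLOW(B), find every occurrence of B on a right-hand side N → α B β: add FIRST(β) \ {ε}, and if β is empty or nullable also add FOLLOW(N). Iterate to a fixed point.

In D → B: B is at the end, add FOLLOW(D)

The FOLLOW sets referred to above (computed the same way, to a fixed point):
  FOLLOW(D) = { $, 'n' }

Taking the union: FOLLOW(B) = { $, 'n' }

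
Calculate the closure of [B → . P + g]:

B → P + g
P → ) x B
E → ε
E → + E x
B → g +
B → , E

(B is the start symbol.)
To compute CLOSURE, for each item [A → α.Bβ] where B is a non-terminal, add [B → .γ] for all productions B → γ; repeat for the newly added items until nothing changes.

Start with: [B → . P + g]
  [B → . P + g] has the dot before P: add [P → . ) x B]
No further items can be added.

CLOSURE = { [B → . P + g], [P → . ) x B] }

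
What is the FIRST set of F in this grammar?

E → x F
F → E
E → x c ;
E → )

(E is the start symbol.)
FIRST sets of the other non-terminals involved (by the same procedure, iterated to a fixed point):
  FIRST(E) = { ')', 'x' }

From F → E:
  - E is a non-terminal: add FIRST(E) \ {ε} = { ')', 'x' }
    E is not nullable, so stop

Collecting: FIRST(F) = { ')', 'x' }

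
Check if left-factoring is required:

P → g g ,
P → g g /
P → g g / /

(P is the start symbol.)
Left-factoring is needed when two productions for the same non-terminal
share a common prefix on the right-hand side.

Productions for P:
  P → g g ,
  P → g g /
  P → g g / /

Found common prefix 'g g' in productions for P

Answer: Yes, P has productions with common prefix 'g g'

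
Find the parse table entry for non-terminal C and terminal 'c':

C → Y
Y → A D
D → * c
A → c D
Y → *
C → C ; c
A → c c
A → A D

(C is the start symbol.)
To find M[C, 'c'], we find productions for C where 'c' is in the predict set (PREDICT(N → α) = (FIRST(α) \ {ε}) ∪ (FOLLOW(N) if α ⇒* ε)).

Relevant sets:
  FIRST(Y) = { '*', 'c' }
  FIRST(C) = { '*', 'c' }

C → Y: PREDICT = { '*', 'c' }
  'c' is in predict set, so this production goes in M[C, 'c']
C → C ; c: PREDICT = { '*', 'c' }
  'c' is in predict set, so this production goes in M[C, 'c']

M[C, 'c'] = C → Y, C → C ; c  (a multiply-defined cell — the grammar is not LL(1))

Answer: C → Y, C → C ; c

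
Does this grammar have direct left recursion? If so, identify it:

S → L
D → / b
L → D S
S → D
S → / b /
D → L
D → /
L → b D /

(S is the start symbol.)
No direct left recursion

Direct left recursion occurs when N → N α for some non-terminal N (the right-hand side begins with the left-hand side itself).

S → L: starts with L
D → / b: starts with '/'
L → D S: starts with D
S → D: starts with D
S → / b /: starts with '/'
D → L: starts with L
D → /: starts with '/'
L → b D /: starts with b

No direct left recursion found.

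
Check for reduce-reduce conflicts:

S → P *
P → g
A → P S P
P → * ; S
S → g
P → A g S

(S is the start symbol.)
Yes — I5: [P → g .] vs [S → g .]

Augment with S' → S and build the canonical LR(0) collection (I0 = CLOSURE({[S' → . S]}), then GOTO on every symbol after a dot until no new states appear). It has 14 states:
  I0: { [A → . P S P], [P → . * ; S], [P → . A g S], [P → . g], [S → . P *], [S → . g], [S' → . S] }  — shift
  I1: { [P → * . ; S] }  — shift
  I2: { [P → A . g S] }  — shift
  I3: { [A → . P S P], [A → P . S P], [P → . * ; S], [P → . A g S], [P → . g], [S → . P *], [S → . g], [S → P . *] }  — shift
  I4: { [S' → S .] }  — accept
  I5: { [P → g .], [S → g .] }  — 2 reduces
  I6: { [P → * . ; S], [S → P * .] }  — shift, reduce
  I7: { [A → . P S P], [A → P S . P], [P → . * ; S], [P → . A g S], [P → . g] }  — shift
  I8: { [A → . P S P], [A → P . S P], [A → P S P .], [P → . * ; S], [P → . A g S], [P → . g], [S → . P *], [S → . g] }  — shift, reduce
  I9: { [P → g .] }  — reduce
  I10: { [A → . P S P], [P → * ; . S], [P → . * ; S], [P → . A g S], [P → . g], [S → . P *], [S → . g] }  — shift
  I11: { [P → * ; S .] }  — reduce
  I12: { [A → . P S P], [P → . * ; S], [P → . A g S], [P → . g], [P → A g . S], [S → . P *], [S → . g] }  — shift
  I13: { [P → A g S .] }  — reduce

I5 contains complete items [P → g .], [S → g .] — reduce-reduce conflict.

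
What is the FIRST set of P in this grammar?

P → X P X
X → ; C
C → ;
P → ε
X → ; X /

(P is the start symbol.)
{ ';', ε }

FIRST sets of the other non-terminals involved (by the same procedure, iterated to a fixed point):
  FIRST(X) = { ';' }

From P → X P X:
  - X is a non-terminal: add FIRST(X) \ {ε} = { ';' }
    X is not nullable, so stop
From P → ε:
  - ε-production, so ε ∈ FIRST(P)

Collecting: FIRST(P) = { ';', ε }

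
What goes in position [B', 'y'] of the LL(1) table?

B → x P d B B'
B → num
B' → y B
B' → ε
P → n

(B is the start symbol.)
B' → y B, B' → ε

To find M[B', 'y'], we find productions for B' where 'y' is in the predict set (PREDICT(N → α) = (FIRST(α) \ {ε}) ∪ (FOLLOW(N) if α ⇒* ε)).

Relevant sets:
  FOLLOW(B') = { $, 'y' }

B' → y B: PREDICT = { 'y' }
  'y' is in predict set, so this production goes in M[B', 'y']
B' → ε: PREDICT = { $, 'y' }
  'y' is in predict set, so this production goes in M[B', 'y']

M[B', 'y'] = B' → y B, B' → ε  (a multiply-defined cell — the grammar is not LL(1))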